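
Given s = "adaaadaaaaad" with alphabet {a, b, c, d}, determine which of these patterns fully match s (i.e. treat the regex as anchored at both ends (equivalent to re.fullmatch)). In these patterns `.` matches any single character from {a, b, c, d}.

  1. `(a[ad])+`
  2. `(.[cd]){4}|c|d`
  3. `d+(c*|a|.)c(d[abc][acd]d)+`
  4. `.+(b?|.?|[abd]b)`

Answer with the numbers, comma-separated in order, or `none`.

1, 4

1 → match
2 → no match
3 → no match — must start with "d"
4 → match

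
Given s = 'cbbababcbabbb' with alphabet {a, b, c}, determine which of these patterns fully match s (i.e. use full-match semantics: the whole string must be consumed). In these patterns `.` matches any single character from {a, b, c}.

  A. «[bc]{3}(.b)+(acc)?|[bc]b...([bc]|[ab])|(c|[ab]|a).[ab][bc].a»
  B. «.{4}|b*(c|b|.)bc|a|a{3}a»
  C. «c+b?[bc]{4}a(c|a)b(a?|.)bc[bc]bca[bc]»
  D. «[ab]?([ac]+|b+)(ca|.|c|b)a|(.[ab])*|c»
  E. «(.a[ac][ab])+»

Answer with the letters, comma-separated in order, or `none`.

A

A → match
B → no match
C → no match
D → no match
E → no match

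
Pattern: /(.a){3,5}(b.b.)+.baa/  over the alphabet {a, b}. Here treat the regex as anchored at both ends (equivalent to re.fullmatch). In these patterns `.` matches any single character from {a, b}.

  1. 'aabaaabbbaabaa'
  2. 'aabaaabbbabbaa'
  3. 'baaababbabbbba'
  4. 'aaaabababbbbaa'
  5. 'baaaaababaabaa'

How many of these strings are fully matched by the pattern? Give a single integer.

4

1 → match
2 → match
3 → no match — must end with 'baa'
4 → match
5 → match
Total matched: 4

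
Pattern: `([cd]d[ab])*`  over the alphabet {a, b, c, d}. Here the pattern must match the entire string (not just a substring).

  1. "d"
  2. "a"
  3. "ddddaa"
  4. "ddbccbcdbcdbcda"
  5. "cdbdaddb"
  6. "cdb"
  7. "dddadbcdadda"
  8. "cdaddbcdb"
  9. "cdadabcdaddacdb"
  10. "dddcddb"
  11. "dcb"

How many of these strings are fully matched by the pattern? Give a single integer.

2

1 → no match
2 → no match
3 → no match
4 → no match
5 → no match
6 → match
7 → no match
8 → match
9 → no match
10 → no match
11 → no match
Total matched: 2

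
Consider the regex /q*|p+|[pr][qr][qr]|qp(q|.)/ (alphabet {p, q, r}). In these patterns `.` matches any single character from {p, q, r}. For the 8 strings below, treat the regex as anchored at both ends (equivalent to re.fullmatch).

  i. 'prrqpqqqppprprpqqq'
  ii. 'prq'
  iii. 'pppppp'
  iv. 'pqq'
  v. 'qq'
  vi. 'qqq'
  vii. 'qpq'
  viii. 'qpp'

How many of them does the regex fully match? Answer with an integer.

7

i → no match
ii → match
iii → match
iv → match
v → match
vi → match
vii → match
viii → match
Total matched: 7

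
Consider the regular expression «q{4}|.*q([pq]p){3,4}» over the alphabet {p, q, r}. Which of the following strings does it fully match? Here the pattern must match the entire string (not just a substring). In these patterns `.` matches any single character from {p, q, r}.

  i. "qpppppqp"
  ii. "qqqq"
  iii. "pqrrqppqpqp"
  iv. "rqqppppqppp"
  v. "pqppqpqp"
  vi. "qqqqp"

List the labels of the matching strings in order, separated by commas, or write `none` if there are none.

ii, iii, iv, v

i → no match
ii → match
iii → match
iv → match
v → match
vi → no match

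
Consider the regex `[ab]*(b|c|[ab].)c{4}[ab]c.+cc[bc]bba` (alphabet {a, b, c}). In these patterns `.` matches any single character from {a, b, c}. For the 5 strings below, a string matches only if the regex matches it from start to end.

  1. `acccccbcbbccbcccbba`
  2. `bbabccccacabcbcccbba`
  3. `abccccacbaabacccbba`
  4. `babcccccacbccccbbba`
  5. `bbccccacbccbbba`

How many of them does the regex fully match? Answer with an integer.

5

1 → match
2 → match
3 → match
4 → match
5 → match
Total matched: 5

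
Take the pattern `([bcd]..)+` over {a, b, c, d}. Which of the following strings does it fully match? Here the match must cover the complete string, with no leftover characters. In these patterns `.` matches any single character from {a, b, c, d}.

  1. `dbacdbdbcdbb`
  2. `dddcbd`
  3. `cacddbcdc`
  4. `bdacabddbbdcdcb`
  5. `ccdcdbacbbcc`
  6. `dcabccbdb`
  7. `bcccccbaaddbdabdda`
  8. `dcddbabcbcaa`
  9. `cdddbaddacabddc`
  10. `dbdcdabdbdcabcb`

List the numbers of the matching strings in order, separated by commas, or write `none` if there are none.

1. `dbacdbdbcdbb` → match
2. `dddcbd` → match
3. `cacddbcdc` → match
4 → match
5. `ccdcdbacbbcc` → no match
6. `dcabccbdb` → match
7 → match
8. `dcddbabcbcaa` → match
9 → match
10 → match

1, 2, 3, 4, 6, 7, 8, 9, 10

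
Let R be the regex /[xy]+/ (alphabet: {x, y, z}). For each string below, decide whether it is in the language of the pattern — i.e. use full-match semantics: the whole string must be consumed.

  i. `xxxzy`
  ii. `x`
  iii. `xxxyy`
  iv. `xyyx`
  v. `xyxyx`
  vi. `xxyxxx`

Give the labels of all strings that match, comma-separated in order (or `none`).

ii, iii, iv, v, vi

i. `xxxzy` → no match
ii. `x` → match
iii. `xxxyy` → match
iv. `xyyx` → match
v. `xyxyx` → match
vi. `xxyxxx` → match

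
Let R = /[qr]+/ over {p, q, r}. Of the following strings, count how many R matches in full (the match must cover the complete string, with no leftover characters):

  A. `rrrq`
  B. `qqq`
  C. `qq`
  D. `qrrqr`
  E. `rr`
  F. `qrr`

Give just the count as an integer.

A. `rrrq` → match
B. `qqq` → match
C. `qq` → match
D. `qrrqr` → match
E. `rr` → match
F. `qrr` → match
Total matched: 6

6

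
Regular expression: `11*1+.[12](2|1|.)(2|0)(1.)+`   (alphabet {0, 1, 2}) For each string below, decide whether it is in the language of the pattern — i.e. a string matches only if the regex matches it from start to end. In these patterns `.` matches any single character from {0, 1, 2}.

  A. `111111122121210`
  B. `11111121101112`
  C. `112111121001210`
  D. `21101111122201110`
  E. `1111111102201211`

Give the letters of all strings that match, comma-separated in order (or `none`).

A, B, E

A → match
B → match
C → no match
D → no match — must start with `1`
E → match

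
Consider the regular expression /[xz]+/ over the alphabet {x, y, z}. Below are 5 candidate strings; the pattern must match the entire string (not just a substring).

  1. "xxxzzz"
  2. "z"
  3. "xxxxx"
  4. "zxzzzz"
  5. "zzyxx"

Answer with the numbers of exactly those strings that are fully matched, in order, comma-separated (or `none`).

1 → match
2 → match
3 → match
4 → match
5 → no match

1, 2, 3, 4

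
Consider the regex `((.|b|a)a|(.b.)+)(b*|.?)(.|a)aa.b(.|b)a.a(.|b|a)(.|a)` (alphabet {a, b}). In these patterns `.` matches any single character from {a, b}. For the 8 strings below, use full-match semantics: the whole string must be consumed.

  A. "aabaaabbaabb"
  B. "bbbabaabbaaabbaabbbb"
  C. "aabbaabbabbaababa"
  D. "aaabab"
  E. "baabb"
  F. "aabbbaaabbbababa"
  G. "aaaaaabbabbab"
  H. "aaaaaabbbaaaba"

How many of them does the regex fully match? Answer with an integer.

2

A. "aabaaabbaabb" → no match
B → no match
C → no match
D. "aaabab" → no match
E. "baabb" → no match
F → match
G → no match
H → match
Total matched: 2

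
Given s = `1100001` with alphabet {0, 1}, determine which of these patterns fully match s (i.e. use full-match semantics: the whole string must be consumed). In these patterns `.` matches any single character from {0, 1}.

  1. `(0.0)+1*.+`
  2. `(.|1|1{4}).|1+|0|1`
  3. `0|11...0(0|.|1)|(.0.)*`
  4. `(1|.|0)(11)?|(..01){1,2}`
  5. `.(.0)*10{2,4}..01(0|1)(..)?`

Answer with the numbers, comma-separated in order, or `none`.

1 → no match — must start with `0`
2 → no match
3 → match
4 → no match
5 → no match

3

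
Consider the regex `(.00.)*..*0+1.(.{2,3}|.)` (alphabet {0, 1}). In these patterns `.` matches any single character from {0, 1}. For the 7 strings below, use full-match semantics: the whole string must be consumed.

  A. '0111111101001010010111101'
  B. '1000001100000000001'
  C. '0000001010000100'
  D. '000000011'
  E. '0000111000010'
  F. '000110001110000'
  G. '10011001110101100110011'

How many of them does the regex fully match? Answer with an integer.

A → no match
B → no match
C → match
D → no match
E → no match
F → no match
G → no match
Total matched: 1

1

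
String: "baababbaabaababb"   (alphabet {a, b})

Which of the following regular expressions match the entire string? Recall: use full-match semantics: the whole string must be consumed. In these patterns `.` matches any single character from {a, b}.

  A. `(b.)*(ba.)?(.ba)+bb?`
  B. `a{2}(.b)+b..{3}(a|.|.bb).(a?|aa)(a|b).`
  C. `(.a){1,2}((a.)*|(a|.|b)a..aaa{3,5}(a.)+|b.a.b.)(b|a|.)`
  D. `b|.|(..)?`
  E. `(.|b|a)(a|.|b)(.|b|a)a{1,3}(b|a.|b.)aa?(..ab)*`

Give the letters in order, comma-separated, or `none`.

A → match
B → no match — must start with "a"
C → no match
D → no match
E → no match

A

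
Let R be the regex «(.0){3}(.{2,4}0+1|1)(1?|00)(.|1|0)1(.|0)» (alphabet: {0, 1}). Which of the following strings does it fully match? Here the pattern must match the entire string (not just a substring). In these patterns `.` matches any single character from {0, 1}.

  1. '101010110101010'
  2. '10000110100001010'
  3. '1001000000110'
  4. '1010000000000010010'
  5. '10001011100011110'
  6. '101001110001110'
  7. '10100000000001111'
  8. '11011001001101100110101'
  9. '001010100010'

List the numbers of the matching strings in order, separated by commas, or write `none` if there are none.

1 → match
2 → no match
3 → no match
4 → no match
5 → match
6 → no match
7 → match
8 → no match
9 → match

1, 5, 7, 9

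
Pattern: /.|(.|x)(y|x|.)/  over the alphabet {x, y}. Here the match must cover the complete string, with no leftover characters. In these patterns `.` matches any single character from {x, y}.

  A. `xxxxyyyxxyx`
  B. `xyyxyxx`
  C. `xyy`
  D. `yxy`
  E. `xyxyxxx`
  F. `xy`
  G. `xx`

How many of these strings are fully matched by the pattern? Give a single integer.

A → no match
B → no match
C → no match
D → no match
E → no match
F → match
G → match
Total matched: 2

2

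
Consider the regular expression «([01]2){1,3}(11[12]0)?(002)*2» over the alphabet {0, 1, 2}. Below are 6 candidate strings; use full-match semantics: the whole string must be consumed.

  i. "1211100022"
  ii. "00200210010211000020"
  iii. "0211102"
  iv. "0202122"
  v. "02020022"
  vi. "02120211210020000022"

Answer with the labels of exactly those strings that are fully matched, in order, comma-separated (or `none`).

i. "1211100022" → match
ii → no match — must end with "2"
iii. "0211102" → match
iv. "0202122" → match
v. "02020022" → match
vi → no match

i, iii, iv, v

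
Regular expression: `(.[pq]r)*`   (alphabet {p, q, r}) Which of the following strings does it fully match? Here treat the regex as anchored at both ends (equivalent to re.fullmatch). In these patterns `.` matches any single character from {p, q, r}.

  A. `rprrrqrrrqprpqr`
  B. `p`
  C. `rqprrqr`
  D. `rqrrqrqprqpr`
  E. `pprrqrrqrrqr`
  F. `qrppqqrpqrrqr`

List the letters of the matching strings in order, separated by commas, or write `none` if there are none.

A → no match
B → no match
C → no match
D → match
E → match
F → no match

D, E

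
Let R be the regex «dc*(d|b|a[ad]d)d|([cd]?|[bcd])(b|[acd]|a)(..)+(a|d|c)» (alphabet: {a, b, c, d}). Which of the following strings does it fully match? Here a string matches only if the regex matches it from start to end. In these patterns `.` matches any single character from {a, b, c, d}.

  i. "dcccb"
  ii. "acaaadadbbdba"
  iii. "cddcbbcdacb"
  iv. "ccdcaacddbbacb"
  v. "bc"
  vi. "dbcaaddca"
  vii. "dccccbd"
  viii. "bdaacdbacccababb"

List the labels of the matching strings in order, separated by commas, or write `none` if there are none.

vi, vii

i. "dcccb" → no match
ii → no match
iii. "cddcbbcdacb" → no match
iv → no match
v. "bc" → no match
vi. "dbcaaddca" → match
vii. "dccccbd" → match
viii → no match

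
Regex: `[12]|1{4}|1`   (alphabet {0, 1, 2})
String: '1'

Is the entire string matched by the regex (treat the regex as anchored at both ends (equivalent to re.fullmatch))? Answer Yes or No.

Yes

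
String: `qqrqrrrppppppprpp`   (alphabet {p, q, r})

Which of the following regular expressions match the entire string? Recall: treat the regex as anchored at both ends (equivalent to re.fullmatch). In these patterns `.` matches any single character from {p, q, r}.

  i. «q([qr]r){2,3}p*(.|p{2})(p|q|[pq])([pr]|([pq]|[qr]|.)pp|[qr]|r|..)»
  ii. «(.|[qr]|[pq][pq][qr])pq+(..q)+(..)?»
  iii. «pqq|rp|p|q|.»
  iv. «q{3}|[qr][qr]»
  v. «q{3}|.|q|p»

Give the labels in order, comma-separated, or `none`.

i → match
ii → no match
iii → no match
iv → no match
v → no match

i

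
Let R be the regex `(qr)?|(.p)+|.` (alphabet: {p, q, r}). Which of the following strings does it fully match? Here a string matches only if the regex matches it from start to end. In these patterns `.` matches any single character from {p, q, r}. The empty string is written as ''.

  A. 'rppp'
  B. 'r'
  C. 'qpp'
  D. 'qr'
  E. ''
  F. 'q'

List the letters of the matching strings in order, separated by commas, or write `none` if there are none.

A, B, D, E, F

A → match
B → match
C → no match
D → match
E → match
F → match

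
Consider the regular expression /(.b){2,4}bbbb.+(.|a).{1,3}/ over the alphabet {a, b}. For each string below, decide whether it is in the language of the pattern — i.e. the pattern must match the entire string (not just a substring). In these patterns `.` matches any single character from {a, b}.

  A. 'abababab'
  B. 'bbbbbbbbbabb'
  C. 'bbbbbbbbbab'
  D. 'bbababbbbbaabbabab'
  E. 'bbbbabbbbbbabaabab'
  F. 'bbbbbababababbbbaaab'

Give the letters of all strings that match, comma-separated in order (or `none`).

A. 'abababab' → no match
B. 'bbbbbbbbbabb' → match
C. 'bbbbbbbbbab' → match
D → match
E → match
F → no match

B, C, D, E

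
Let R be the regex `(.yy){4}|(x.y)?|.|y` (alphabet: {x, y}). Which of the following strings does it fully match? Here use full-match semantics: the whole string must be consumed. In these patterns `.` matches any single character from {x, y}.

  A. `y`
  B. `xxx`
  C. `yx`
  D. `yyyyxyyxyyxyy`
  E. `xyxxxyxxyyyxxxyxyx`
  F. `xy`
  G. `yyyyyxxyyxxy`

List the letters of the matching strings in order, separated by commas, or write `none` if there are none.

A → match
B → no match
C → no match
D → no match
E → no match
F → no match
G → no match

A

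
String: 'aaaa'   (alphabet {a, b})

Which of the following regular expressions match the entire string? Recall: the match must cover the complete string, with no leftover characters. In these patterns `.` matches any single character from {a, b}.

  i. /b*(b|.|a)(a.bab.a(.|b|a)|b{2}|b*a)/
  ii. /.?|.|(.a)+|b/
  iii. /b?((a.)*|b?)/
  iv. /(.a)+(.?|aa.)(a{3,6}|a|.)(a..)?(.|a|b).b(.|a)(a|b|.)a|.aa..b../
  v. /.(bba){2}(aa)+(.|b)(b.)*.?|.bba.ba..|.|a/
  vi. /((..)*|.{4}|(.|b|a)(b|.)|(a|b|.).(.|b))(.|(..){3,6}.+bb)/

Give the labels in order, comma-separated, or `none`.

i → no match
ii → match
iii → match
iv → no match
v → no match
vi → match

ii, iii, vi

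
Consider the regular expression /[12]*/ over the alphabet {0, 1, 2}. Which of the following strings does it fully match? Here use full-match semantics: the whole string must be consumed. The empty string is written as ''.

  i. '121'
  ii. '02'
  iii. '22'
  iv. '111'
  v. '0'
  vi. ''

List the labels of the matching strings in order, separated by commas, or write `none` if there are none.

i → match
ii → no match
iii → match
iv → match
v → no match
vi → match

i, iii, iv, vi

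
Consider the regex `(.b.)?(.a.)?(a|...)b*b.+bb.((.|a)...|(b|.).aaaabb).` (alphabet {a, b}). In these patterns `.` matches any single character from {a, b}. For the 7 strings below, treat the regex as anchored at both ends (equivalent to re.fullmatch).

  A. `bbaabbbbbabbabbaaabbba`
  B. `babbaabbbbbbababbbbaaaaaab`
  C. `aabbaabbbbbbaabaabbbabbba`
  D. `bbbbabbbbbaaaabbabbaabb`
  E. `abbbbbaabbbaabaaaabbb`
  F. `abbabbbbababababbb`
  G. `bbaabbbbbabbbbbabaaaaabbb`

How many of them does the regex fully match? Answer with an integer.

A → no match
B → no match
C → match
D → no match
E → match
F → no match
G → match
Total matched: 3

3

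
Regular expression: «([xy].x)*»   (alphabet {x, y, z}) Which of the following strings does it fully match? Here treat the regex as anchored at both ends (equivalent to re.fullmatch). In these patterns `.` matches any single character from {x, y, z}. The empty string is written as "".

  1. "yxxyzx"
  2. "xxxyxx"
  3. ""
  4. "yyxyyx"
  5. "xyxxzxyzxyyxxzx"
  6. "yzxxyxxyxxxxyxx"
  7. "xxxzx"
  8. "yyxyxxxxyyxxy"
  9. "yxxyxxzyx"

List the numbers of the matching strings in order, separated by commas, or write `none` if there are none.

1, 2, 3, 4, 5, 6

1. "yxxyzx" → match
2. "xxxyxx" → match
3. "" → match
4. "yyxyyx" → match
5 → match
6 → match
7. "xxxzx" → no match
8 → no match
9. "yxxyxxzyx" → no match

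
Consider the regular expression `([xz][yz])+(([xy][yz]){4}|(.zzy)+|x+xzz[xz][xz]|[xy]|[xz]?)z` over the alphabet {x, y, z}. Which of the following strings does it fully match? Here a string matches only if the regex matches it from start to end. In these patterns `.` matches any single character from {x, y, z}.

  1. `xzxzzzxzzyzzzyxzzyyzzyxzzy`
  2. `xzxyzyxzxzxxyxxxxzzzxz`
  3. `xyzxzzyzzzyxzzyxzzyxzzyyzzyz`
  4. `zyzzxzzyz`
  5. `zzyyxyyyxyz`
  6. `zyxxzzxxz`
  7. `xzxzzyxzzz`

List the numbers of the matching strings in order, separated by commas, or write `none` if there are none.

1 → no match — must end with `z`
2 → no match
3 → no match
4 → match
5 → match
6 → match
7 → match

4, 5, 6, 7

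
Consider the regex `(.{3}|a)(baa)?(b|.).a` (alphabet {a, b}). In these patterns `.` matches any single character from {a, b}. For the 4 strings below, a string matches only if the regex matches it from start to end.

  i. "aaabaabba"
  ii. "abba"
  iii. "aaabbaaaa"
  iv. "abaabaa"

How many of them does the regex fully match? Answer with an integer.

3

i. "aaabaabba" → match
ii. "abba" → match
iii. "aaabbaaaa" → no match
iv. "abaabaa" → match
Total matched: 3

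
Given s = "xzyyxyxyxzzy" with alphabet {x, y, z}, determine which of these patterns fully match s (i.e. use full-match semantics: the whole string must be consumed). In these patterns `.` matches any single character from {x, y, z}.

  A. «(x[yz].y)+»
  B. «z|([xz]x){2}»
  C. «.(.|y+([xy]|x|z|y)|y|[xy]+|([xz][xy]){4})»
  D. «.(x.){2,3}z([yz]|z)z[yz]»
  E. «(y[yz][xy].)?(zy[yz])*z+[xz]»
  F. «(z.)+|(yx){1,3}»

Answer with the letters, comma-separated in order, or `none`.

A

A → match
B → no match
C → no match
D → no match
E → no match
F → no match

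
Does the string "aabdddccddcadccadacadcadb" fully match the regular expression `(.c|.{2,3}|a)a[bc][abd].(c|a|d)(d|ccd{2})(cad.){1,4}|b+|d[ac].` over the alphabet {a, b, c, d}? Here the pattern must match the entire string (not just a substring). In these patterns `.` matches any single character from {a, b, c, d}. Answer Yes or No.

No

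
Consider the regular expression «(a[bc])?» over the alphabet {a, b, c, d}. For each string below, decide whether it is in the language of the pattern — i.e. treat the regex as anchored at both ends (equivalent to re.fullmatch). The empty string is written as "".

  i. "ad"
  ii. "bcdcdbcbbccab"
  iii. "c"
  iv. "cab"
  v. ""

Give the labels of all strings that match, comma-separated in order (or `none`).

v

i → no match
ii → no match
iii → no match
iv → no match
v → match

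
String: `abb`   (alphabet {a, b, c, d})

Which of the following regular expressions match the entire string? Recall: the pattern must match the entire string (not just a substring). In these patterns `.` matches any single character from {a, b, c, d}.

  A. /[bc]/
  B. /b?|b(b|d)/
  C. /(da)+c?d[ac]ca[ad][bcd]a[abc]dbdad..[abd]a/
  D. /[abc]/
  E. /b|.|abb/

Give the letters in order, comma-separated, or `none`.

A → no match
B → no match
C → no match — must start with `da`
D → no match
E → match

E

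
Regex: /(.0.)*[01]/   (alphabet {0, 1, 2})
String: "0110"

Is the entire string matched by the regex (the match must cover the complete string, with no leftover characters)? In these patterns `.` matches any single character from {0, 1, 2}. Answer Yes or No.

No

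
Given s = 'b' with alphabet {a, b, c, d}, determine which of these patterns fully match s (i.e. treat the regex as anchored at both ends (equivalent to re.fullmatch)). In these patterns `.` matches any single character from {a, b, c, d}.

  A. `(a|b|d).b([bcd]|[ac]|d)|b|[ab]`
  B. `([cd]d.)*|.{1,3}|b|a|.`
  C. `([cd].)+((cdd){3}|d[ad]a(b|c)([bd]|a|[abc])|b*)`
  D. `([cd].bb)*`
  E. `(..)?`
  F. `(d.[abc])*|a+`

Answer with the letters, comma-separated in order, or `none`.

A → match
B → match
C → no match
D → no match
E → no match
F → no match

A, B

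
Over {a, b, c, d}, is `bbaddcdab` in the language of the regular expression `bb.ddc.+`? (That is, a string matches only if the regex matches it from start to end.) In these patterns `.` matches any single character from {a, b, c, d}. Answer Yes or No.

Yes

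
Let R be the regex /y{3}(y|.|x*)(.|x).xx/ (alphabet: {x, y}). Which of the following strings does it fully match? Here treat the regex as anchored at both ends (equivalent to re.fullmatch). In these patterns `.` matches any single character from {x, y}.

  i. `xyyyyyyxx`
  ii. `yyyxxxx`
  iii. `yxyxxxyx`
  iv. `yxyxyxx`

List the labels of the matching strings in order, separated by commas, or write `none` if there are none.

i → no match — must start with `y`
ii → match
iii → no match — must end with `xx`
iv → no match

ii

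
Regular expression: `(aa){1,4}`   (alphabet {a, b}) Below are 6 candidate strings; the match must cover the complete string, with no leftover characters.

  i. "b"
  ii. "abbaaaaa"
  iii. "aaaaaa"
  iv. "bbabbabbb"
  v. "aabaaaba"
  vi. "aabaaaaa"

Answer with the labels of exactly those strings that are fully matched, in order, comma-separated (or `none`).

i → no match — must start with "aa"
ii → no match — must start with "aa"
iii → match
iv → no match — must start with "aa"
v → no match — must end with "aa"
vi → no match

iii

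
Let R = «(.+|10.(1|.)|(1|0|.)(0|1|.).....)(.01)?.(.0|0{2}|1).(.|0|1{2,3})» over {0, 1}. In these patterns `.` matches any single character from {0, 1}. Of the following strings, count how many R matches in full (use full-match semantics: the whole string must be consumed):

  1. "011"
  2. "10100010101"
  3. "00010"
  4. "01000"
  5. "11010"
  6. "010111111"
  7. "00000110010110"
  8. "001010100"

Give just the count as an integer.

4

1. "011" → no match
2. "10100010101" → match
3. "00010" → no match
4. "01000" → no match
5. "11010" → no match
6. "010111111" → match
7 → match
8. "001010100" → match
Total matched: 4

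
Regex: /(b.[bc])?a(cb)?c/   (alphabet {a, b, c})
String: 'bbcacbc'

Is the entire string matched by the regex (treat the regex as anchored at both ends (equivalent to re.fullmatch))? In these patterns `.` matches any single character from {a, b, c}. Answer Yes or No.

Yes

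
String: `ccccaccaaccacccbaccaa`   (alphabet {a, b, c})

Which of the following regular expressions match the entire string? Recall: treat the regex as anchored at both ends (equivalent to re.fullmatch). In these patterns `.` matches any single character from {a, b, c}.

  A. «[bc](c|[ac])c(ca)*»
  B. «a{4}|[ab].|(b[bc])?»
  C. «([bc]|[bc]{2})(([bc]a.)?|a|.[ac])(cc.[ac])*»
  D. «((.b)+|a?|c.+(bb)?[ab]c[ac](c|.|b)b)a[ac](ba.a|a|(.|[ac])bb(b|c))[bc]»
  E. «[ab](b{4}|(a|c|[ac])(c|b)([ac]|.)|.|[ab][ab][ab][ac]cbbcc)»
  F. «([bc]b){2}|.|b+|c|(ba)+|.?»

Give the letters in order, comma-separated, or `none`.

A → no match
B → no match
C → match
D → no match
E → no match
F → no match

C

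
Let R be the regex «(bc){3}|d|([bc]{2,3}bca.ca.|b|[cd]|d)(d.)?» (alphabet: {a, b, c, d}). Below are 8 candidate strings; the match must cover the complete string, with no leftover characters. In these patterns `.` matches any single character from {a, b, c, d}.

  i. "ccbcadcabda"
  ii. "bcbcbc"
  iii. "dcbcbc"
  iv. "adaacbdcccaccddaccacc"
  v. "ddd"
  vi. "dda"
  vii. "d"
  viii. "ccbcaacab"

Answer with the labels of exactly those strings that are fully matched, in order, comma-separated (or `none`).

i, ii, v, vi, vii, viii

i → match
ii → match
iii → no match
iv → no match
v → match
vi → match
vii → match
viii → match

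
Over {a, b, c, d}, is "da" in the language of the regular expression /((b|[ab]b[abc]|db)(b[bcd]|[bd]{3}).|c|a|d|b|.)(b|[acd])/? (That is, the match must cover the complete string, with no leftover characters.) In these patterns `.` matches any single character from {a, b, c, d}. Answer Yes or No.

Yes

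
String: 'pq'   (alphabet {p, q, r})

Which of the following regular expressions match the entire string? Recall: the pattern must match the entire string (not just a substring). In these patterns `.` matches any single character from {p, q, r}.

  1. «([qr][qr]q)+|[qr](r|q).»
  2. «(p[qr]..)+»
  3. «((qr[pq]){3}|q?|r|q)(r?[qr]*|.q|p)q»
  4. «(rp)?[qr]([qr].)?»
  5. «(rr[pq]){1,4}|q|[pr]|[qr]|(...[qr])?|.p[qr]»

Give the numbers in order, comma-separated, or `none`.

3

1 → no match
2 → no match
3 → match
4 → no match
5 → no match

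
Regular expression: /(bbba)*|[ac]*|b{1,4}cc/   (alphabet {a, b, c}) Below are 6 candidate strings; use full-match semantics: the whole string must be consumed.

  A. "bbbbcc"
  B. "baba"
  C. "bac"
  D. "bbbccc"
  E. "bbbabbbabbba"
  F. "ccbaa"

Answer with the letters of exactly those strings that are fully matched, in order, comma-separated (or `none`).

A, E

A → match
B → no match
C → no match
D → no match
E → match
F → no match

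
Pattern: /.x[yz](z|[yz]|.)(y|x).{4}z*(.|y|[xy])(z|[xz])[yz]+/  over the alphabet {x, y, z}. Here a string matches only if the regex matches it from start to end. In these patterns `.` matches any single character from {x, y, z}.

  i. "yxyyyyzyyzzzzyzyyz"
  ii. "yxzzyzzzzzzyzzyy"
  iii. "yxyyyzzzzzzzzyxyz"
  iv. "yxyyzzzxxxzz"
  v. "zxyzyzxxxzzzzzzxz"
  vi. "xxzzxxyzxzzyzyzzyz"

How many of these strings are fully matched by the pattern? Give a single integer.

5

i → match
ii → match
iii → match
iv → no match
v → match
vi → match
Total matched: 5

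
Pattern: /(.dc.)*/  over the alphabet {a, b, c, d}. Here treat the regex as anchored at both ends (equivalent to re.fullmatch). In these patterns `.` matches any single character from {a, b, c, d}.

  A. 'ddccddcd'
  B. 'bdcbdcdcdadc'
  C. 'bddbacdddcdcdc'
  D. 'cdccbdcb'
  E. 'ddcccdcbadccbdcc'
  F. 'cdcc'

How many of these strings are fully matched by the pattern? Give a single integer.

A → match
B → no match
C → no match
D → match
E → match
F → match
Total matched: 4

4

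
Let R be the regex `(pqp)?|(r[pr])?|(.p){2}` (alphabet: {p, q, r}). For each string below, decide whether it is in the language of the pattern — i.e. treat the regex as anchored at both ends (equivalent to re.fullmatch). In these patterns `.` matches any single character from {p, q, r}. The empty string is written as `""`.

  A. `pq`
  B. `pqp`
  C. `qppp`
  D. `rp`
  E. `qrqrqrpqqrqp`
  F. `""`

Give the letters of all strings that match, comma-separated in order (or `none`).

B, C, D, F

A → no match
B → match
C → match
D → match
E → no match
F → match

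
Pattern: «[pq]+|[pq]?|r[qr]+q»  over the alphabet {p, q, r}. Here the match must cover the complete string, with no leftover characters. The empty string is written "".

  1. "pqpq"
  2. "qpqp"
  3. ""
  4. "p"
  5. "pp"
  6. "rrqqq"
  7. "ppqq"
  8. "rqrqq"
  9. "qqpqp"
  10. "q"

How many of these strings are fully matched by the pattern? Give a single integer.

1 → match
2 → match
3 → match
4 → match
5 → match
6 → match
7 → match
8 → match
9 → match
10 → match
Total matched: 10

10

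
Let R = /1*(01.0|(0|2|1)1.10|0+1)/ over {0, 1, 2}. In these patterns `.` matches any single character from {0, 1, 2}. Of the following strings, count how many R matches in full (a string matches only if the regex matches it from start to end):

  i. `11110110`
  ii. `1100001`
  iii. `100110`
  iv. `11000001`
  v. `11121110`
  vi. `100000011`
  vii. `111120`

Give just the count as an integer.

4

i. `11110110` → match
ii. `1100001` → match
iii. `100110` → no match
iv. `11000001` → match
v. `11121110` → match
vi. `100000011` → no match
vii. `111120` → no match
Total matched: 4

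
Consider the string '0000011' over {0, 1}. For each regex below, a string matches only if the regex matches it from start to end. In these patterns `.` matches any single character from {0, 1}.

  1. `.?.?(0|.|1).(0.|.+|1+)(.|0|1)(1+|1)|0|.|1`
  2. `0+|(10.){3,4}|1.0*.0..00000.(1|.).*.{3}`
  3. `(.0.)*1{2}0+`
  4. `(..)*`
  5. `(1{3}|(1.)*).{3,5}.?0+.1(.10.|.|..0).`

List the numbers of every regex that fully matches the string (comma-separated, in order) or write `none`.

1 → match
2 → no match
3 → no match — must end with '0'
4 → no match
5 → no match

1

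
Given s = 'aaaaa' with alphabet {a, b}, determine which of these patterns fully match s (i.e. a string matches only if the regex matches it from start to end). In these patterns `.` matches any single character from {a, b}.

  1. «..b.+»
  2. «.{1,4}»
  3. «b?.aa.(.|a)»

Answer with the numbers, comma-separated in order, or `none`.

1 → no match
2 → no match
3 → match

3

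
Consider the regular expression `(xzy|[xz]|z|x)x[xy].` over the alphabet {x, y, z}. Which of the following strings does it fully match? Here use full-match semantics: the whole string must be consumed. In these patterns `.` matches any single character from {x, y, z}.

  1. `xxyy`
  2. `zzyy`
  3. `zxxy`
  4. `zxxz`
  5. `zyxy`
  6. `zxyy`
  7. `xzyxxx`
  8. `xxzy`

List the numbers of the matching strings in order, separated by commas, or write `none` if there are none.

1, 3, 4, 6, 7

1 → match
2 → no match
3 → match
4 → match
5 → no match
6 → match
7 → match
8 → no match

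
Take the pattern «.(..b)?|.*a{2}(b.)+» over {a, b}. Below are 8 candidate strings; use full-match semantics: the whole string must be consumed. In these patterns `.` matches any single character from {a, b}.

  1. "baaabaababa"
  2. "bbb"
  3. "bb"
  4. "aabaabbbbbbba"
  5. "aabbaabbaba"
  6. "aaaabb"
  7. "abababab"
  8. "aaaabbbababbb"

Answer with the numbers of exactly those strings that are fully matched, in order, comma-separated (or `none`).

1 → match
2 → no match
3 → no match
4 → match
5 → no match
6 → match
7 → no match
8 → no match

1, 4, 6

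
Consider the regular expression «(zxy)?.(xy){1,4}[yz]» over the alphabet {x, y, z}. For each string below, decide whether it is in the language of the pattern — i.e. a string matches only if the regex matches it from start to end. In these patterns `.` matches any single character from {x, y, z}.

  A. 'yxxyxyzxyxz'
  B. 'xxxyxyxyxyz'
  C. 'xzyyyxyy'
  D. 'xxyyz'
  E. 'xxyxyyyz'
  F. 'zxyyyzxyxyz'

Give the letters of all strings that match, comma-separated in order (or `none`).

A. 'yxxyxyzxyxz' → no match
B. 'xxxyxyxyxyz' → no match
C. 'xzyyyxyy' → no match
D. 'xxyyz' → no match
E. 'xxyxyyyz' → no match
F. 'zxyyyzxyxyz' → no match

none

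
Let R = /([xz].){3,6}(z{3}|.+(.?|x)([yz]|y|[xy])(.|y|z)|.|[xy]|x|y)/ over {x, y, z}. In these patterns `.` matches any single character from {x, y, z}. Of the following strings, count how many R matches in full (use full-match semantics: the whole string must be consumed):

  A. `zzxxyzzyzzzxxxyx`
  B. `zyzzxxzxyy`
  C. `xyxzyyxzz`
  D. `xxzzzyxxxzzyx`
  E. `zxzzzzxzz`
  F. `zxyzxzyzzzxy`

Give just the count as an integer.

A → no match
B → match
C → no match
D → match
E → match
F → no match
Total matched: 3

3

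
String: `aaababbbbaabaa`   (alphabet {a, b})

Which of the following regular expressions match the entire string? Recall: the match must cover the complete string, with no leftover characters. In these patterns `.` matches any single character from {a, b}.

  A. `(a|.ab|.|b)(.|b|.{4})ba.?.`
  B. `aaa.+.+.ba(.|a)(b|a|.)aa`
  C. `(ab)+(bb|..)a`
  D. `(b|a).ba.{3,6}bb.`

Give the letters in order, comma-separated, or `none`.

A → no match
B → match
C → no match — must start with `ab`
D → no match

B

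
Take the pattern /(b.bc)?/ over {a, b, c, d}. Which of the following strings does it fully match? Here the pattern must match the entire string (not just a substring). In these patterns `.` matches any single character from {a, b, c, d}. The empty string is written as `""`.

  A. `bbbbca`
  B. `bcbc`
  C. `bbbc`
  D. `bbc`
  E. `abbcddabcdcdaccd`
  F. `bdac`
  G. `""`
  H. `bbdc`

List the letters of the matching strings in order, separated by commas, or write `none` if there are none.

A → no match
B → match
C → match
D → no match
E → no match
F → no match
G → match
H → no match

B, C, G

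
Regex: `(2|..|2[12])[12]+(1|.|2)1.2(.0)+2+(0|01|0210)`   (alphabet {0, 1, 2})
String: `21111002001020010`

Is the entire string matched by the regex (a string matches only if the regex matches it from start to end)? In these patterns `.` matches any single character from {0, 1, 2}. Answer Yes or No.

No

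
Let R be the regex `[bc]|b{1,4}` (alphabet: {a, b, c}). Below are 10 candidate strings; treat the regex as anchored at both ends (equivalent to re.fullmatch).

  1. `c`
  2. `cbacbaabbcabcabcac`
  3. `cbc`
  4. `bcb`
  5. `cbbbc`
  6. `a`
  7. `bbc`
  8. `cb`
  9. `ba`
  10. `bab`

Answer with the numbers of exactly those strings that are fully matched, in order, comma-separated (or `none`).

1

1. `c` → match
2 → no match
3. `cbc` → no match
4. `bcb` → no match
5. `cbbbc` → no match
6. `a` → no match
7. `bbc` → no match
8. `cb` → no match
9. `ba` → no match
10. `bab` → no match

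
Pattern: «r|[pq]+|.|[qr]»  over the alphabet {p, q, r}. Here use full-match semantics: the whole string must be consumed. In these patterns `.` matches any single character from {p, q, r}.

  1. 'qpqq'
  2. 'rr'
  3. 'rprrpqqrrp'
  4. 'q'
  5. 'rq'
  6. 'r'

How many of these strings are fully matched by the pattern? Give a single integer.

3

1 → match
2 → no match
3 → no match
4 → match
5 → no match
6 → match
Total matched: 3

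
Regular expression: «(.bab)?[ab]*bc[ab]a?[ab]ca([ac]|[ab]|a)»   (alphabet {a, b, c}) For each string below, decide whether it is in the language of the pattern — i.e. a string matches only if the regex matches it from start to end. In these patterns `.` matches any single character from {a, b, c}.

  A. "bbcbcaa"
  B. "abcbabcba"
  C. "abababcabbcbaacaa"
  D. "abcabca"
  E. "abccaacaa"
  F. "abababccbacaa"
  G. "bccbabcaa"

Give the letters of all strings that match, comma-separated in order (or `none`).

A → no match
B → no match
C → no match
D → no match
E → no match
F → no match
G → no match

none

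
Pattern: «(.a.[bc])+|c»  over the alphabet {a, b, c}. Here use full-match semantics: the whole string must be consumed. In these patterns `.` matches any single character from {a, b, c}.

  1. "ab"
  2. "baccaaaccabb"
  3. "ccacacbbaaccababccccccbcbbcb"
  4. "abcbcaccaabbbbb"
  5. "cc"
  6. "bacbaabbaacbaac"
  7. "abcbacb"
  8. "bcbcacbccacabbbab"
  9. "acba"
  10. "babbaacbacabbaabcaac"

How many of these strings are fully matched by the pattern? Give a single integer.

1

1 → no match
2 → match
3 → no match
4 → no match
5 → no match
6 → no match
7 → no match
8 → no match
9 → no match
10 → no match
Total matched: 1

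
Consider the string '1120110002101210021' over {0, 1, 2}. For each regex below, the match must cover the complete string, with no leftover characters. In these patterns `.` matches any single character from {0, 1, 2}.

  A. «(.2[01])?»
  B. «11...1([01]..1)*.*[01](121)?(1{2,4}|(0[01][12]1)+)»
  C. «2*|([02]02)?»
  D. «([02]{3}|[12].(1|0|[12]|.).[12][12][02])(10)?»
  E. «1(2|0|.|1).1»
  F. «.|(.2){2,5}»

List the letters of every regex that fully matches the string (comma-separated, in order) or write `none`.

A → no match
B → match
C → no match
D → no match
E → no match
F → no match

B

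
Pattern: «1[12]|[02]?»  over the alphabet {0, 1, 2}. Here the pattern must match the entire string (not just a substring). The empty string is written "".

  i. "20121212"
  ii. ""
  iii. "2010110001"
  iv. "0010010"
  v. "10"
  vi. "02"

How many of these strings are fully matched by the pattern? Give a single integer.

i. "20121212" → no match
ii. "" → match
iii. "2010110001" → no match
iv. "0010010" → no match
v. "10" → no match
vi. "02" → no match
Total matched: 1

1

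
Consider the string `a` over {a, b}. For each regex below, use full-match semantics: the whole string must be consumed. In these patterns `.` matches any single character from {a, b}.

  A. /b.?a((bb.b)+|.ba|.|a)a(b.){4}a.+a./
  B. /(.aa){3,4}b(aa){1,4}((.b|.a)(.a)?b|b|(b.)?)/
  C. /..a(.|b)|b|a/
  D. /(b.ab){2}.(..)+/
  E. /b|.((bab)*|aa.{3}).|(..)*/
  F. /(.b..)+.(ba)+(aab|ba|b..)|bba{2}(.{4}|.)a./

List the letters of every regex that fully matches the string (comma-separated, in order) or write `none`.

A → no match — must start with `b`
B → no match
C → match
D → no match — must start with `b`
E → no match
F → no match

C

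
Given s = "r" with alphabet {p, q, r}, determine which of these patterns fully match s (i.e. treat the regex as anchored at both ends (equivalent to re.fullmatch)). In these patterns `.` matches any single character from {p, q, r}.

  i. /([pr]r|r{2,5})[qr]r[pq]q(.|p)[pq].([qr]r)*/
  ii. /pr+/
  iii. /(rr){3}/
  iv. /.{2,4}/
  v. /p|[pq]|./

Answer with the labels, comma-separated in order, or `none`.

v

i → no match
ii → no match — must start with "pr"
iii → no match — must start with "rr"
iv → no match
v → match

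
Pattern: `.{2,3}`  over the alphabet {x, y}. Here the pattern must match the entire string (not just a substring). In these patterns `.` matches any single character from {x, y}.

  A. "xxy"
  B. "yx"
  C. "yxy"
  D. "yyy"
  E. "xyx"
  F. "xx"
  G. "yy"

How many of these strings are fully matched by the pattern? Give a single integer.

7

A. "xxy" → match
B. "yx" → match
C. "yxy" → match
D. "yyy" → match
E. "xyx" → match
F. "xx" → match
G. "yy" → match
Total matched: 7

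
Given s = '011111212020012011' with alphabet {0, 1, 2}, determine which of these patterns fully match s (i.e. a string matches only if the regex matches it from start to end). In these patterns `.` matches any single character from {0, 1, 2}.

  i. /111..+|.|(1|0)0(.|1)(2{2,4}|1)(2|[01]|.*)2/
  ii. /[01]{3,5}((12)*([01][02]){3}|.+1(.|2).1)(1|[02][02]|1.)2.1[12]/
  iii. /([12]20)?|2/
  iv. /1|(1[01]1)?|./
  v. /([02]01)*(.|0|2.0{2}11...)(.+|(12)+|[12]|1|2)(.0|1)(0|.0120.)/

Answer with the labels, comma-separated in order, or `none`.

i → no match
ii → match
iii → no match
iv → no match
v → no match

ii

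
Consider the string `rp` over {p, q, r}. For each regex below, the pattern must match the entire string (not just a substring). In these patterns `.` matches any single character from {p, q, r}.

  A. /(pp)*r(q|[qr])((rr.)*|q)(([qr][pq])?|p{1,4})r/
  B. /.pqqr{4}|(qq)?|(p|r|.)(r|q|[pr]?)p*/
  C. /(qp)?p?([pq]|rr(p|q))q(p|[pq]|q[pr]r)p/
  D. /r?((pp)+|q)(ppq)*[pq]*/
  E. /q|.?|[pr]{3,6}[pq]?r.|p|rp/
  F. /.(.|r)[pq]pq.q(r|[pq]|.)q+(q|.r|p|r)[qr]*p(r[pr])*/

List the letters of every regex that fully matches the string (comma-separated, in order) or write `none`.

A → no match — must end with `r`
B → match
C → no match
D → no match
E → match
F → no match

B, E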